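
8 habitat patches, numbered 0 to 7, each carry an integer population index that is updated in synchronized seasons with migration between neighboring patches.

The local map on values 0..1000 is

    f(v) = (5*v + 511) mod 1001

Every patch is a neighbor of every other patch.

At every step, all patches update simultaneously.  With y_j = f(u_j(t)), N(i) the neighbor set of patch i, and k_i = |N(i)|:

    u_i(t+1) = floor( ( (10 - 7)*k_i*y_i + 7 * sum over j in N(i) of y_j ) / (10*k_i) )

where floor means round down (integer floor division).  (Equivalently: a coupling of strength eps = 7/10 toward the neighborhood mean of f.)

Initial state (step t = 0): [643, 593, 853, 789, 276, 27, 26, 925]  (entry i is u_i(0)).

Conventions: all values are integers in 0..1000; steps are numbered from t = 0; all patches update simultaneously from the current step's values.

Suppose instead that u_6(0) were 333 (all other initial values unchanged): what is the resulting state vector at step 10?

Answer: [611, 561, 421, 557, 445, 596, 500, 493]
Key observation: This trace re-runs the system from the modified initial state.

Derivation:
t=0: [643, 593, 853, 789, 276, 27, 333, 925]
t=1: [570, 520, 580, 516, 604, 555, 460, 452]
t=2: [406, 356, 416, 352, 440, 391, 496, 488]
t=3: [587, 537, 597, 533, 621, 572, 677, 669]
t=4: [491, 441, 501, 437, 525, 476, 581, 573]
t=5: [612, 562, 421, 558, 445, 597, 501, 493]
t=6: [514, 464, 524, 460, 548, 499, 403, 596]
t=7: [326, 476, 336, 472, 360, 311, 415, 408]
t=8: [387, 537, 397, 533, 421, 372, 476, 469]
t=9: [491, 441, 501, 437, 525, 476, 580, 573]
t=10: [611, 561, 421, 557, 445, 596, 500, 493]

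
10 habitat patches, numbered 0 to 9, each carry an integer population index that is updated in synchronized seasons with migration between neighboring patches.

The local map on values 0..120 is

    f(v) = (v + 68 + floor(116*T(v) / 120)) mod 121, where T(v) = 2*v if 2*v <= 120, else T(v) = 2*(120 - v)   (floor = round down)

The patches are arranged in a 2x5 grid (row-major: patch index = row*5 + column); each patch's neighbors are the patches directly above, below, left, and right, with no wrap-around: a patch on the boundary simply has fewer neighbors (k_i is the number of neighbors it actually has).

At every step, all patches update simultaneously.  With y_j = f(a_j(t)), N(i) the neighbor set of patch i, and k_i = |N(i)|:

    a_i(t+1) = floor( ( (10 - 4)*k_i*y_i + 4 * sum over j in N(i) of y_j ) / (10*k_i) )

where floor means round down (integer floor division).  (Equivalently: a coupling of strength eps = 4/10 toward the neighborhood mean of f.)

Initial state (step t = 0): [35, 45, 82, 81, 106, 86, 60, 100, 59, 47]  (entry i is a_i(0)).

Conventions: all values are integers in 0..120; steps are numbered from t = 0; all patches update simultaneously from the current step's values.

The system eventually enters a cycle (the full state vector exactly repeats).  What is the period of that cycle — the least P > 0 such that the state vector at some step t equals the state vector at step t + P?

Answer: 2
Key observation: The state at step 13, [91, 91, 92, 92, 93, 91, 91, 92, 92, 93], reappears at step 15 — and no state repeats earlier — so the cycle the system enters has period 2.

Derivation:
t=0: [35, 45, 82, 81, 106, 86, 60, 100, 59, 47]
t=1: [64, 67, 96, 102, 85, 69, 36, 80, 108, 90]
t=2: [117, 104, 93, 85, 95, 102, 75, 91, 84, 92]
t=3: [74, 84, 91, 97, 92, 85, 99, 96, 98, 93]
t=4: [105, 98, 93, 89, 91, 98, 90, 89, 88, 91]
t=5: [83, 87, 92, 94, 94, 87, 92, 94, 95, 94]
t=6: [99, 96, 93, 91, 91, 97, 93, 91, 90, 90]
t=7: [87, 89, 92, 93, 94, 88, 91, 93, 94, 94]
t=8: [96, 94, 93, 91, 91, 95, 94, 92, 91, 91]
t=9: [89, 90, 92, 93, 94, 90, 91, 92, 93, 94]
t=10: [95, 94, 93, 92, 91, 94, 94, 93, 92, 91]
t=11: [90, 91, 92, 93, 93, 90, 91, 92, 93, 93]
t=12: [94, 94, 93, 92, 92, 94, 94, 93, 92, 92]
t=13: [91, 91, 92, 92, 93, 91, 91, 92, 92, 93]
t=14: [94, 93, 93, 92, 92, 94, 93, 93, 92, 92]
t=15: [91, 91, 92, 92, 93, 91, 91, 92, 92, 93]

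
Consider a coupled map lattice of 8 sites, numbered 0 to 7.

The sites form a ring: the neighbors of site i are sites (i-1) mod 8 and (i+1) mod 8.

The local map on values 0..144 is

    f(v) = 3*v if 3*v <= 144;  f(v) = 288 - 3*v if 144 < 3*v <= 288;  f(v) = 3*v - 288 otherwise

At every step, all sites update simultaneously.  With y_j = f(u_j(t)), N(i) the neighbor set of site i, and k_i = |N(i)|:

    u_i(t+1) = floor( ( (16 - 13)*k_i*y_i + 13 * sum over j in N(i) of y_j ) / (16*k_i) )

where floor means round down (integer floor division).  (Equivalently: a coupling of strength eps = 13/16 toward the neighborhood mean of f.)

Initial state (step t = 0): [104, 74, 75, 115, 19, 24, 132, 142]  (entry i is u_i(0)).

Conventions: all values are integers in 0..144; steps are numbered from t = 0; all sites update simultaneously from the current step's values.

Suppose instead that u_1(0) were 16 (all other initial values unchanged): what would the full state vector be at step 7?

Answer: [44, 32, 43, 33, 60, 54, 51, 45]
Key observation: This trace re-runs the system from the modified initial state.

Derivation:
t=0: [104, 16, 75, 115, 19, 24, 132, 142]
t=1: [80, 44, 54, 59, 63, 80, 105, 79]
t=2: [83, 95, 122, 112, 83, 60, 45, 40]
t=3: [57, 48, 35, 56, 70, 90, 117, 93]
t=4: [84, 117, 126, 96, 70, 60, 22, 74]
t=5: [59, 63, 42, 68, 58, 78, 83, 53]
t=6: [113, 114, 97, 113, 77, 72, 81, 85]
t=7: [44, 32, 43, 33, 60, 54, 51, 45]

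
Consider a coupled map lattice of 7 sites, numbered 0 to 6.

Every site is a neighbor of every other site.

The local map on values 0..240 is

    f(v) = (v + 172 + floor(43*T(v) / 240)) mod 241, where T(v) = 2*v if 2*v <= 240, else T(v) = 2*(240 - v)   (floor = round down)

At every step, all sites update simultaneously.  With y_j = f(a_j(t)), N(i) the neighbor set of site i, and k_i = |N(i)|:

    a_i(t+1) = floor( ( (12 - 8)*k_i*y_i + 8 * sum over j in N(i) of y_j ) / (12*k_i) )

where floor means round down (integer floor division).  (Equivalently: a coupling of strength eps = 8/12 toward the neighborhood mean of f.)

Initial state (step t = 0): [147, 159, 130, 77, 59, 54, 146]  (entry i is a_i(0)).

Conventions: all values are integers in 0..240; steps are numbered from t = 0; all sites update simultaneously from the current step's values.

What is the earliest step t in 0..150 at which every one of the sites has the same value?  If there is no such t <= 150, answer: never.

Simulating step by step:
t=0: [147, 159, 130, 77, 59, 54, 146]  (not all equal)
t=1: [79, 80, 76, 62, 56, 55, 78]  (not all equal)
t=2: [27, 28, 26, 22, 20, 20, 27]  (not all equal)
t=3: [205, 205, 205, 203, 203, 203, 205]  (not all equal)
t=4: [147, 147, 147, 147, 147, 147, 147]  (all equal)

Answer: 4
Key observation: Synchronization is absorbing here: once all sites are equal they stay equal, and step 4 is the first all-equal step.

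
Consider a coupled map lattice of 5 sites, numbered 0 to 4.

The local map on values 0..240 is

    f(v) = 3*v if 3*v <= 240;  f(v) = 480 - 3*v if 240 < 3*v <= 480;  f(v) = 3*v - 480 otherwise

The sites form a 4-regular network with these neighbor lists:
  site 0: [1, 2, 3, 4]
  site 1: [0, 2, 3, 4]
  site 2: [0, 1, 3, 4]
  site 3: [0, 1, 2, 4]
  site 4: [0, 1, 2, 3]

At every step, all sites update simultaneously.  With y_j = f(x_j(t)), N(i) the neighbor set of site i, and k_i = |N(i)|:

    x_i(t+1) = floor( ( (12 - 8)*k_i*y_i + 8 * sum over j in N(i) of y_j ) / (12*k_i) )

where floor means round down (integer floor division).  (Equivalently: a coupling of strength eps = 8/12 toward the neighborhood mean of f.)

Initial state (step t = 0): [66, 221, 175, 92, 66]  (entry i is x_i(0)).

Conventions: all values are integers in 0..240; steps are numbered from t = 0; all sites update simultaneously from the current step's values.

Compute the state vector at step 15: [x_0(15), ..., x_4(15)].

Simulating step by step:
t=0: [66, 221, 175, 92, 66]
t=1: [171, 168, 145, 172, 171]
t=2: [34, 32, 36, 34, 34]
t=3: [102, 101, 103, 102, 102]
t=4: [174, 174, 173, 174, 174]
t=5: [41, 41, 41, 41, 41]
t=6: [123, 123, 123, 123, 123]
t=7: [111, 111, 111, 111, 111]
t=8: [147, 147, 147, 147, 147]
t=9: [39, 39, 39, 39, 39]
t=10: [117, 117, 117, 117, 117]
t=11: [129, 129, 129, 129, 129]
t=12: [93, 93, 93, 93, 93]
t=13: [201, 201, 201, 201, 201]
t=14: [123, 123, 123, 123, 123]
t=15: [111, 111, 111, 111, 111]

Answer: [111, 111, 111, 111, 111]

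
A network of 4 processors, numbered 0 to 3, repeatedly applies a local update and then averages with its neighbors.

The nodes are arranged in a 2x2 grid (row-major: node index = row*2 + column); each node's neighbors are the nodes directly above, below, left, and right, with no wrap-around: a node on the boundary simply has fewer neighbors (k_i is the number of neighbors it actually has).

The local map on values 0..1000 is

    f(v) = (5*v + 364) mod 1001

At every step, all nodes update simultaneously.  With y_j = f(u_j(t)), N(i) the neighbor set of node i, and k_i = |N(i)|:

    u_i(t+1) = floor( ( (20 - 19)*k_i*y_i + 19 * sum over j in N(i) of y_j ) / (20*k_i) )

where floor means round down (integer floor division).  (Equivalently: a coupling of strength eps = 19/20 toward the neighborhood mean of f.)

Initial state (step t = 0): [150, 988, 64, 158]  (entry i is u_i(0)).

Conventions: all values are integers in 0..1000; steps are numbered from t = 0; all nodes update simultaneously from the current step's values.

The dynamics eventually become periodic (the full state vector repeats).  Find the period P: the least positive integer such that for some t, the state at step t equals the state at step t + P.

Answer: 12
Key observation: The state at step 84, [316, 316, 316, 316], reappears at step 96 — and no state repeats earlier — so the cycle the system enters has period 12.

Derivation:
t=0: [150, 988, 64, 158]
t=1: [472, 141, 160, 474]
t=2: [145, 694, 698, 146]
t=3: [803, 127, 128, 803]
t=4: [494, 406, 356, 494]
t=5: [295, 810, 797, 295]
t=6: [400, 816, 813, 400]
t=7: [428, 365, 365, 428]
t=8: [202, 486, 486, 202]
t=9: [771, 393, 393, 771]
t=10: [321, 220, 220, 321]
t=11: [488, 942, 942, 488]
t=12: [105, 765, 765, 105]
t=13: [220, 853, 853, 220]
t=14: [616, 471, 471, 616]
t=15: [703, 454, 454, 703]
t=16: [644, 863, 863, 644]
t=17: [670, 585, 585, 670]
t=18: [307, 689, 689, 307]
t=19: [810, 893, 893, 810]
t=20: [804, 430, 430, 804]
t=21: [505, 386, 386, 505]
t=22: [321, 857, 857, 321]
t=23: [661, 951, 951, 661]
t=24: [141, 638, 638, 141]
t=25: [526, 92, 92, 526]
t=26: [832, 983, 983, 832]
t=27: [286, 507, 507, 286]
t=28: [891, 798, 798, 891]
t=29: [373, 791, 791, 373]
t=30: [310, 231, 231, 310]
t=31: [537, 893, 893, 537]
t=32: [786, 84, 84, 786]
t=33: [759, 314, 314, 759]
t=34: [894, 193, 193, 894]
t=35: [353, 804, 804, 353]
t=36: [367, 139, 139, 367]
t=37: [64, 190, 190, 64]
t=38: [331, 665, 665, 331]
t=39: [652, 50, 50, 652]
t=40: [614, 620, 620, 614]
t=41: [459, 432, 432, 459]
t=42: [528, 650, 650, 528]
t=43: [580, 31, 31, 580]
t=44: [506, 273, 273, 506]
t=45: [736, 883, 883, 736]
t=46: [738, 76, 76, 738]
t=47: [709, 84, 84, 709]
t=48: [790, 899, 899, 790]
t=49: [827, 337, 337, 827]
t=50: [69, 472, 472, 69]
t=51: [721, 709, 709, 721]
t=52: [909, 963, 963, 909]
t=53: [210, 868, 868, 210]
t=54: [685, 427, 427, 685]
t=55: [511, 771, 771, 511]
t=56: [250, 881, 881, 250]
t=57: [757, 620, 620, 757]
t=58: [445, 160, 160, 445]
t=59: [184, 565, 565, 184]
t=60: [190, 278, 278, 190]
t=61: [731, 335, 335, 731]
t=62: [35, 16, 16, 35]
t=63: [448, 534, 534, 448]
t=64: [59, 573, 573, 59]
t=65: [247, 637, 637, 247]
t=66: [548, 595, 595, 548]
t=67: [324, 112, 112, 324]
t=68: [926, 980, 980, 926]
t=69: [295, 953, 953, 295]
t=70: [159, 802, 802, 159]
t=71: [359, 168, 168, 359]
t=72: [200, 159, 159, 200]
t=73: [168, 352, 352, 168]
t=74: [126, 198, 198, 126]
t=75: [385, 961, 961, 385]
t=76: [170, 280, 280, 170]
t=77: [735, 240, 240, 735]
t=78: [536, 61, 61, 536]
t=79: [637, 72, 72, 637]
t=80: [715, 554, 554, 715]
t=81: [171, 895, 895, 171]
t=82: [804, 248, 248, 804]
t=83: [591, 391, 391, 591]
t=84: [316, 316, 316, 316]
t=85: [943, 943, 943, 943]
t=86: [74, 74, 74, 74]
t=87: [734, 734, 734, 734]
t=88: [30, 30, 30, 30]
t=89: [514, 514, 514, 514]
t=90: [932, 932, 932, 932]
t=91: [19, 19, 19, 19]
t=92: [459, 459, 459, 459]
t=93: [657, 657, 657, 657]
t=94: [646, 646, 646, 646]
t=95: [591, 591, 591, 591]
t=96: [316, 316, 316, 316]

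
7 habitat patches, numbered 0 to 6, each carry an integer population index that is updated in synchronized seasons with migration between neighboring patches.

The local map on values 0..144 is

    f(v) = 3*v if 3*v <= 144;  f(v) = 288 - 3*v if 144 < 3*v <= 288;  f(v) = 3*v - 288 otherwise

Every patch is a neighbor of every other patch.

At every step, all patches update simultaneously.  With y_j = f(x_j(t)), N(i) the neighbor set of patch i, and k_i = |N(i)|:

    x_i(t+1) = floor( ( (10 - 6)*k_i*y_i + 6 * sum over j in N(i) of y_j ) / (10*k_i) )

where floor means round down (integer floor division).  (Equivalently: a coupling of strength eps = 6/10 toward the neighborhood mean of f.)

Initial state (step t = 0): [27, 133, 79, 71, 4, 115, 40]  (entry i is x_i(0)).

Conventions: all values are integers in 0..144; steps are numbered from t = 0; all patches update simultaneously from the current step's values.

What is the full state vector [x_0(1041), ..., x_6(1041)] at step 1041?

Answer: [37, 37, 36, 37, 33, 37, 37]
Key observation: The state at step 16, [109, 109, 108, 109, 105, 109, 109], reappears at step 18: the system is in a cycle of period 2 from step 16 on.  Therefore the state at step 1041 equals the state at step 16 + ((1041 - 16) mod 2) = 17, which is [37, 37, 36, 37, 33, 37, 37].

Derivation:
t=0: [27, 133, 79, 71, 4, 115, 40]
t=1: [75, 84, 66, 73, 54, 67, 86]
t=2: [69, 60, 77, 70, 87, 76, 59]
t=3: [76, 84, 69, 75, 60, 70, 85]
t=4: [63, 56, 70, 64, 78, 69, 55]
t=5: [94, 101, 88, 93, 81, 89, 102]
t=6: [15, 18, 21, 16, 27, 20, 19]
t=7: [54, 57, 59, 55, 65, 58, 57]
t=8: [117, 115, 113, 117, 108, 114, 115]
t=9: [57, 55, 53, 57, 48, 54, 55]
t=10: [123, 124, 126, 123, 131, 125, 124]
t=11: [85, 86, 88, 85, 92, 87, 86]
t=12: [28, 27, 26, 28, 22, 27, 27]
t=13: [80, 79, 78, 80, 75, 79, 79]
t=14: [51, 51, 52, 51, 55, 51, 51]
t=15: [133, 133, 132, 133, 129, 133, 133]
t=16: [109, 109, 108, 109, 105, 109, 109]
t=17: [37, 37, 36, 37, 33, 37, 37]
t=18: [109, 109, 108, 109, 105, 109, 109]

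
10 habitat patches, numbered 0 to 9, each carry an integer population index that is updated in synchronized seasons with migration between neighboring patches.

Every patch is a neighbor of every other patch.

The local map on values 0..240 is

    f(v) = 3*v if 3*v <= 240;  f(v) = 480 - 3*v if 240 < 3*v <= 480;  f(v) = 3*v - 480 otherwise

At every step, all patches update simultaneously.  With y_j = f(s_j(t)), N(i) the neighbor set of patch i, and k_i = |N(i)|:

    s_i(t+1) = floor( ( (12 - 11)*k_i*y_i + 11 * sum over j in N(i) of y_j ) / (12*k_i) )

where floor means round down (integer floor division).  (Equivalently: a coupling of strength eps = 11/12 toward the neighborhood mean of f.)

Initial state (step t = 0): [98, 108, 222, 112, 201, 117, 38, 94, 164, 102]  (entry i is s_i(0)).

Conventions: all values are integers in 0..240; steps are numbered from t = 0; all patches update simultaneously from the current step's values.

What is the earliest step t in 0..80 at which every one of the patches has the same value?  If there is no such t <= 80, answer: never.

Answer: 3
Key observation: Synchronization is absorbing here: once all patches are equal they stay equal, and step 3 is the first all-equal step.

Derivation:
t=0: [98, 108, 222, 112, 201, 117, 38, 94, 164, 102]  (not all equal)
t=1: [141, 141, 141, 142, 142, 142, 142, 141, 144, 141]  (not all equal)
t=2: [54, 54, 54, 54, 54, 54, 54, 54, 55, 54]  (not all equal)
t=3: [162, 162, 162, 162, 162, 162, 162, 162, 162, 162]  (all equal)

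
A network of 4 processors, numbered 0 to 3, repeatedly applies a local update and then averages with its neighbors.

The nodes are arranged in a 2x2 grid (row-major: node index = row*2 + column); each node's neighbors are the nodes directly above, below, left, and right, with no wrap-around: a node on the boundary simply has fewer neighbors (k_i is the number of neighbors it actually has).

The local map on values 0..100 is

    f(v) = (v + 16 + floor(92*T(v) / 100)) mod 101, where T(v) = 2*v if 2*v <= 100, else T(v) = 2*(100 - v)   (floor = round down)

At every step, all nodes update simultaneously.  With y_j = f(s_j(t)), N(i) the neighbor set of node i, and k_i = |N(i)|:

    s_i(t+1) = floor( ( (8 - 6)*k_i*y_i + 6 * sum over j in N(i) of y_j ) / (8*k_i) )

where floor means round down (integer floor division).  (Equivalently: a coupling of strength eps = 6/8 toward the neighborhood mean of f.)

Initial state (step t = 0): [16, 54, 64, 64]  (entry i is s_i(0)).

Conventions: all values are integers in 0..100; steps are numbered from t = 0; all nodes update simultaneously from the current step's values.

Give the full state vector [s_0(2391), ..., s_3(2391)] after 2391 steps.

Answer: [53, 53, 53, 53]
Key observation: The state at step 4, [54, 54, 54, 54], reappears at step 6: the system is in a cycle of period 2 from step 4 on.  Therefore the state at step 2391 equals the state at step 4 + ((2391 - 4) mod 2) = 5, which is [53, 53, 53, 53].

Derivation:
t=0: [16, 54, 64, 64]
t=1: [52, 53, 51, 48]
t=2: [55, 53, 53, 54]
t=3: [53, 52, 52, 53]
t=4: [54, 54, 54, 54]
t=5: [53, 53, 53, 53]
t=6: [54, 54, 54, 54]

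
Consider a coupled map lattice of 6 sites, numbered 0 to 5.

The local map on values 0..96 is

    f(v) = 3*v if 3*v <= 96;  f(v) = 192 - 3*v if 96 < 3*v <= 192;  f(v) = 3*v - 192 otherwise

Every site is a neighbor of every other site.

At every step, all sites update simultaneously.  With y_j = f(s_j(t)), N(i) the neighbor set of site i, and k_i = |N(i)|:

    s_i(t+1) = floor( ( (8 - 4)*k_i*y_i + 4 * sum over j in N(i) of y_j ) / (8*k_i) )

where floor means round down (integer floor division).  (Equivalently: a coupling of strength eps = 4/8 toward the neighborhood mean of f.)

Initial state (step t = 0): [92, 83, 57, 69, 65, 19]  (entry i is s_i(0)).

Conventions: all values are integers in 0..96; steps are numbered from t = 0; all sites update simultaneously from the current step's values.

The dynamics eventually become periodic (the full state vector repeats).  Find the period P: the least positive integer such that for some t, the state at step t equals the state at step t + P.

Simulating step by step:
t=0: [92, 83, 57, 69, 65, 19]
t=1: [57, 46, 32, 29, 24, 46]
t=2: [46, 60, 76, 73, 67, 60]
t=3: [36, 19, 29, 25, 18, 19]
t=4: [75, 64, 76, 71, 63, 64]
t=5: [22, 9, 23, 17, 10, 9]
t=6: [53, 37, 54, 47, 39, 37]
t=7: [48, 67, 47, 55, 65, 67]
t=8: [33, 18, 35, 25, 15, 18]
t=9: [78, 62, 75, 70, 58, 62]
t=10: [29, 14, 25, 19, 19, 14]
t=11: [70, 52, 66, 58, 58, 52]
t=12: [20, 27, 15, 20, 20, 27]
t=13: [62, 71, 56, 62, 62, 71]
t=14: [10, 16, 18, 10, 10, 16]
t=15: [36, 43, 45, 36, 36, 43]
t=16: [77, 68, 66, 77, 77, 68]
t=17: [30, 19, 17, 30, 30, 19]
t=18: [79, 66, 63, 79, 79, 66]
t=19: [33, 17, 16, 33, 33, 17]
t=20: [80, 63, 62, 80, 80, 63]
t=21: [34, 16, 18, 34, 34, 16]
t=22: [78, 61, 63, 78, 78, 61]
t=23: [31, 18, 15, 31, 31, 18]
t=24: [80, 64, 61, 80, 80, 64]
t=25: [34, 15, 18, 34, 34, 15]
t=26: [77, 59, 63, 77, 77, 59]
t=27: [30, 21, 16, 30, 30, 21]
t=28: [80, 69, 63, 80, 80, 69]
t=29: [36, 23, 18, 36, 36, 23]
t=30: [78, 72, 66, 78, 78, 72]
t=31: [34, 27, 20, 34, 34, 27]
t=32: [85, 81, 73, 85, 85, 81]
t=33: [57, 52, 42, 57, 57, 52]
t=34: [28, 34, 46, 28, 28, 34]
t=35: [82, 84, 70, 82, 82, 84]
t=36: [51, 54, 37, 51, 51, 54]
t=37: [41, 37, 58, 41, 41, 37]
t=38: [66, 71, 45, 66, 66, 71]
t=39: [14, 20, 34, 14, 14, 20]
t=40: [50, 57, 69, 50, 50, 57]
t=41: [35, 26, 24, 35, 35, 26]
t=42: [83, 80, 77, 83, 83, 80]
t=43: [53, 49, 46, 53, 53, 49]
t=44: [37, 42, 45, 37, 37, 42]
t=45: [75, 69, 66, 75, 75, 69]
t=46: [26, 19, 15, 26, 26, 19]
t=47: [70, 62, 57, 70, 70, 62]
t=48: [15, 11, 17, 15, 15, 11]
t=49: [43, 38, 45, 43, 43, 38]
t=50: [65, 71, 63, 65, 65, 71]
t=51: [6, 13, 6, 6, 6, 13]
t=52: [22, 30, 22, 22, 22, 30]
t=53: [70, 80, 70, 70, 70, 80]
t=54: [24, 36, 24, 24, 24, 36]
t=55: [74, 79, 74, 74, 74, 79]
t=56: [33, 39, 33, 33, 33, 39]
t=57: [89, 82, 89, 89, 89, 82]
t=58: [70, 62, 70, 70, 70, 62]
t=59: [15, 10, 15, 15, 15, 10]
t=60: [42, 36, 42, 42, 42, 36]
t=61: [69, 76, 69, 69, 69, 76]
t=62: [19, 27, 19, 19, 19, 27]
t=63: [61, 71, 61, 61, 61, 71]
t=64: [11, 16, 11, 11, 11, 16]
t=65: [36, 42, 36, 36, 36, 42]
t=66: [80, 73, 80, 80, 80, 73]
t=67: [43, 35, 43, 43, 43, 35]
t=68: [67, 77, 67, 67, 67, 77]
t=69: [15, 27, 15, 15, 15, 27]
t=70: [52, 66, 52, 52, 52, 66]
t=71: [30, 18, 30, 30, 30, 18]
t=72: [82, 68, 82, 82, 82, 68]
t=73: [45, 28, 45, 45, 45, 28]
t=74: [62, 73, 62, 62, 62, 73]
t=75: [10, 18, 10, 10, 10, 18]
t=76: [34, 44, 34, 34, 34, 44]
t=77: [84, 72, 84, 84, 84, 72]
t=78: [52, 38, 52, 52, 52, 38]
t=79: [44, 61, 44, 44, 44, 61]
t=80: [49, 29, 49, 49, 49, 29]
t=81: [53, 70, 53, 53, 53, 70]
t=82: [30, 24, 30, 30, 30, 24]
t=83: [86, 79, 86, 86, 86, 79]
t=84: [61, 53, 61, 61, 61, 53]
t=85: [13, 23, 13, 13, 13, 23]
t=86: [45, 57, 45, 45, 45, 57]
t=87: [49, 35, 49, 49, 49, 35]
t=88: [53, 70, 53, 53, 53, 70]

Answer: 7
Key observation: The state at step 81, [53, 70, 53, 53, 53, 70], reappears at step 88 — and no state repeats earlier — so the cycle the system enters has period 7.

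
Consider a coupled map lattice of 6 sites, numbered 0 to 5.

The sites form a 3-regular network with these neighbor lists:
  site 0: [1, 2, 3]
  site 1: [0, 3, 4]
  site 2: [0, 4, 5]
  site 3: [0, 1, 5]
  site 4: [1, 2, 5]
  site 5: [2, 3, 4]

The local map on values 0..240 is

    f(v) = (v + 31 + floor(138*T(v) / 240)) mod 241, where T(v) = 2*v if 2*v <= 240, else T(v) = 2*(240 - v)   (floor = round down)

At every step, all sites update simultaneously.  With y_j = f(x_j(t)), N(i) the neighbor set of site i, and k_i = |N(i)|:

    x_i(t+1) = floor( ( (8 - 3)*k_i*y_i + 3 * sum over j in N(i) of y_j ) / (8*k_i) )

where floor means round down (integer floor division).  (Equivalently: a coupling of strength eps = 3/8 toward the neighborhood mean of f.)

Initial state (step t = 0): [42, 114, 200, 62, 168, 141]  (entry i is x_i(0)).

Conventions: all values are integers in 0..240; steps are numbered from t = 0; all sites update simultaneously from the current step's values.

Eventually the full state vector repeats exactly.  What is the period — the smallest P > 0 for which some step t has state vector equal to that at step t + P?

Answer: 4
Key observation: The state at step 7, [157, 80, 63, 157, 43, 63], reappears at step 11 — and no state repeats earlier — so the cycle the system enters has period 4.

Derivation:
t=0: [42, 114, 200, 62, 168, 141]
t=1: [105, 62, 48, 127, 39, 57]
t=2: [52, 124, 119, 70, 127, 132]
t=3: [122, 75, 57, 142, 46, 62]
t=4: [78, 147, 138, 77, 144, 143]
t=5: [159, 81, 63, 158, 44, 63]
t=6: [77, 154, 145, 77, 145, 145]
t=7: [157, 80, 63, 157, 43, 63]
t=8: [77, 152, 145, 77, 143, 145]
t=9: [157, 81, 63, 157, 43, 63]
t=10: [77, 154, 145, 77, 144, 145]
t=11: [157, 80, 63, 157, 43, 63]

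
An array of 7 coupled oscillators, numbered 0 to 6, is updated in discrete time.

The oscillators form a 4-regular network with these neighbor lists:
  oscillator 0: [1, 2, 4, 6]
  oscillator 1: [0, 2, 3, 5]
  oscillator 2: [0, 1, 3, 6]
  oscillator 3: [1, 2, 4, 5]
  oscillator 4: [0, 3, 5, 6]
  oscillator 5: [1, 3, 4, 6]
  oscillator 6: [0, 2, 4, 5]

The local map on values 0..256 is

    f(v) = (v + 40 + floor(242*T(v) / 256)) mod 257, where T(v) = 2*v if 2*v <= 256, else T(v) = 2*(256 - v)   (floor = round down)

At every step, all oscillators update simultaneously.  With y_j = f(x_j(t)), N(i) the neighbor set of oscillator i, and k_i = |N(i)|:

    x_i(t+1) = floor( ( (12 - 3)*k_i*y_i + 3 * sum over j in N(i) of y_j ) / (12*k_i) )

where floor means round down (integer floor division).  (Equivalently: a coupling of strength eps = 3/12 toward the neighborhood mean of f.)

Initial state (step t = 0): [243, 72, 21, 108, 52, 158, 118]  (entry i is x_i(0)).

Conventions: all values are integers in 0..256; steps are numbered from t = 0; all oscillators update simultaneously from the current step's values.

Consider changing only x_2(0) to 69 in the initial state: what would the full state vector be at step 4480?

Simulating step by step:
t=0: [243, 72, 69, 108, 52, 158, 118]
t=1: [87, 217, 211, 121, 167, 135, 130]
t=2: [51, 79, 83, 125, 117, 139, 136]
t=3: [158, 39, 46, 126, 129, 133, 138]
t=4: [133, 151, 164, 149, 149, 148, 145]
t=5: [143, 132, 124, 133, 135, 134, 136]
t=6: [140, 147, 142, 147, 145, 147, 144]
t=7: [140, 136, 139, 136, 137, 136, 138]
t=8: [142, 144, 143, 144, 144, 144, 143]
t=9: [139, 138, 138, 138, 138, 138, 138]
t=10: [143, 143, 143, 144, 143, 144, 143]
t=11: [139, 138, 138, 138, 138, 138, 138]

Answer: [143, 143, 143, 144, 143, 144, 143]
Key observation: The state at step 9, [139, 138, 138, 138, 138, 138, 138], reappears at step 11: the system is in a cycle of period 2 from step 9 on.  Therefore the state at step 4480 equals the state at step 9 + ((4480 - 9) mod 2) = 10, which is [143, 143, 143, 144, 143, 144, 143].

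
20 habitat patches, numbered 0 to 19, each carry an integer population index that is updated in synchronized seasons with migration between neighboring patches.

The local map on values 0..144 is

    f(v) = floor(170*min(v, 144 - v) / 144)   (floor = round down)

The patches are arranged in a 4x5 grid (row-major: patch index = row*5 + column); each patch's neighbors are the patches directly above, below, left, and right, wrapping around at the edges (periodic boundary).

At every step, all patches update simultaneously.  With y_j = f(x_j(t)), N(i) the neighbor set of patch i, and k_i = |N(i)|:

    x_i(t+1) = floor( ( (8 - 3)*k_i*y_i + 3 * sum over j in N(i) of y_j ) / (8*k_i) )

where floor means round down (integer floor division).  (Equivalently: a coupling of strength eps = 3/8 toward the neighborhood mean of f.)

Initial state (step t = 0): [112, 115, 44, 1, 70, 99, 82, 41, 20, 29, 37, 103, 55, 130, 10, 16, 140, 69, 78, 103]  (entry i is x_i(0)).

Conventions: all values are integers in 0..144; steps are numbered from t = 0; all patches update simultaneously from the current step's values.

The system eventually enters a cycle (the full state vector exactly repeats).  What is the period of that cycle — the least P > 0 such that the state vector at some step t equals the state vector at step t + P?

Answer: 2
Key observation: The state at step 8, [79, 79, 76, 78, 79, 77, 76, 75, 77, 79, 79, 77, 76, 78, 79, 80, 79, 77, 77, 79], reappears at step 10 — and no state repeats earlier — so the cycle the system enters has period 2.

Derivation:
t=0: [112, 115, 44, 1, 70, 99, 82, 41, 20, 29, 37, 103, 55, 130, 10, 16, 140, 69, 78, 103]
t=1: [40, 36, 47, 22, 62, 50, 62, 49, 23, 37, 39, 47, 58, 26, 20, 23, 19, 69, 61, 47]
t=2: [48, 44, 53, 36, 61, 56, 65, 56, 31, 43, 44, 53, 63, 36, 30, 32, 32, 70, 62, 52]
t=3: [56, 53, 61, 49, 64, 63, 70, 64, 41, 50, 50, 61, 69, 46, 41, 42, 44, 74, 66, 58]
t=4: [65, 64, 70, 61, 70, 71, 77, 73, 52, 59, 59, 70, 77, 57, 52, 53, 56, 77, 72, 65]
t=5: [75, 75, 80, 74, 78, 79, 79, 80, 65, 70, 70, 78, 78, 68, 64, 65, 69, 78, 80, 74]
t=6: [79, 79, 76, 79, 78, 77, 76, 75, 77, 79, 79, 77, 77, 78, 77, 78, 79, 77, 76, 79]
t=7: [76, 76, 79, 77, 76, 78, 79, 80, 78, 76, 76, 78, 79, 77, 77, 76, 76, 78, 78, 76]
t=8: [79, 79, 76, 78, 79, 77, 76, 75, 77, 79, 79, 77, 76, 78, 79, 80, 79, 77, 77, 79]
t=9: [76, 76, 79, 77, 76, 78, 79, 80, 78, 76, 76, 78, 79, 77, 76, 75, 76, 78, 78, 76]
t=10: [79, 79, 76, 78, 79, 77, 76, 75, 77, 79, 79, 77, 76, 78, 79, 80, 79, 77, 77, 79]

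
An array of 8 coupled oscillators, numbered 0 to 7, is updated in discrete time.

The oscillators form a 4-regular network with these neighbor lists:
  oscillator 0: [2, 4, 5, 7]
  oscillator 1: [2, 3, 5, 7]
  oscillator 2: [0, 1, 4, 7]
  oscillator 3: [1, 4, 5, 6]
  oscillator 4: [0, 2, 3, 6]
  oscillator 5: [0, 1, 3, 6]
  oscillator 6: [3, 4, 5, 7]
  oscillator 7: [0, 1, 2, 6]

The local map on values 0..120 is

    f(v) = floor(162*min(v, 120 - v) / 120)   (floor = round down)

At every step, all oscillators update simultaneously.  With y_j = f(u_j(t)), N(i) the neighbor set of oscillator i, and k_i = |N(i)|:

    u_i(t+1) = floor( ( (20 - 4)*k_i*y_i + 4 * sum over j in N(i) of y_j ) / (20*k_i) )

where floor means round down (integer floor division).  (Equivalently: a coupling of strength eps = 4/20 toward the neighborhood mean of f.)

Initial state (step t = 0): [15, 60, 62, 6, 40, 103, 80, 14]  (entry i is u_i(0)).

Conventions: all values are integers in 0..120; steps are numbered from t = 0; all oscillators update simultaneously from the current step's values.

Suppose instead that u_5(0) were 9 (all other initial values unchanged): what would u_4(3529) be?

Answer: u_4(3529) = 72
Key observation: The state at step 21, [75, 75, 75, 75, 75, 75, 75, 75], reappears at step 31: the system is in a cycle of period 10 from step 21 on.  Therefore the state at step 3529 equals the state at step 21 + ((3529 - 21) mod 10) = 29, which is [72, 72, 72, 72, 72, 72, 72, 72].

Derivation:
t=0: [15, 60, 62, 6, 40, 9, 80, 14]
t=1: [24, 70, 71, 16, 51, 17, 47, 26]
t=2: [35, 60, 62, 27, 63, 26, 57, 39]
t=3: [49, 74, 75, 42, 72, 40, 70, 55]
t=4: [65, 61, 61, 57, 63, 55, 66, 71]
t=5: [73, 77, 77, 75, 75, 74, 72, 68]
t=6: [62, 58, 58, 60, 60, 61, 63, 68]
t=7: [77, 77, 77, 80, 80, 78, 76, 71]
t=8: [58, 58, 58, 54, 54, 56, 58, 64]
t=9: [77, 77, 77, 72, 72, 75, 77, 75]
t=10: [58, 58, 58, 63, 63, 59, 58, 59]
t=11: [78, 78, 77, 76, 76, 78, 77, 78]
t=12: [56, 56, 57, 58, 58, 56, 57, 56]
t=13: [75, 75, 75, 77, 77, 75, 76, 75]
t=14: [59, 59, 59, 58, 58, 59, 59, 59]
t=15: [78, 78, 78, 78, 78, 78, 78, 79]
t=16: [55, 55, 55, 56, 56, 56, 55, 55]
t=17: [74, 74, 74, 74, 74, 74, 74, 74]
t=18: [62, 62, 62, 62, 62, 62, 62, 62]
t=19: [78, 78, 78, 78, 78, 78, 78, 78]
t=20: [56, 56, 56, 56, 56, 56, 56, 56]
t=21: [75, 75, 75, 75, 75, 75, 75, 75]
t=22: [60, 60, 60, 60, 60, 60, 60, 60]
t=23: [81, 81, 81, 81, 81, 81, 81, 81]
t=24: [52, 52, 52, 52, 52, 52, 52, 52]
t=25: [70, 70, 70, 70, 70, 70, 70, 70]
t=26: [67, 67, 67, 67, 67, 67, 67, 67]
t=27: [71, 71, 71, 71, 71, 71, 71, 71]
t=28: [66, 66, 66, 66, 66, 66, 66, 66]
t=29: [72, 72, 72, 72, 72, 72, 72, 72]
t=30: [64, 64, 64, 64, 64, 64, 64, 64]
t=31: [75, 75, 75, 75, 75, 75, 75, 75]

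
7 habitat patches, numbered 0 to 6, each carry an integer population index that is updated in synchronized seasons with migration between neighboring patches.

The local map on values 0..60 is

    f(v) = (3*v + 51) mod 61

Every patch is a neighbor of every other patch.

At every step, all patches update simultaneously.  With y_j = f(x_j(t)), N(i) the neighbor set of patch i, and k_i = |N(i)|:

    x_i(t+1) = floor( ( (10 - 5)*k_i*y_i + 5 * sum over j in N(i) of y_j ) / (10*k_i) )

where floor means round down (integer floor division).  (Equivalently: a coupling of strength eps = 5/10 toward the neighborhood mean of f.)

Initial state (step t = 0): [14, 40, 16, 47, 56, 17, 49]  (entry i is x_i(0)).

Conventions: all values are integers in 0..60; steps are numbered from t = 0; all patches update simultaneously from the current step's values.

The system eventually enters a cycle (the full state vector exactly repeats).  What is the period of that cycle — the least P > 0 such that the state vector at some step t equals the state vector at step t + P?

Answer: 5
Key observation: The state at step 25, [28, 28, 48, 44, 48, 47, 44], reappears at step 30 — and no state repeats earlier — so the cycle the system enters has period 5.

Derivation:
t=0: [14, 40, 16, 47, 56, 17, 49]
t=1: [31, 38, 34, 22, 33, 35, 24]
t=2: [27, 35, 30, 41, 29, 32, 18]
t=3: [20, 30, 24, 38, 23, 27, 35]
t=4: [38, 25, 18, 35, 42, 22, 32]
t=5: [39, 23, 40, 35, 44, 45, 32]
t=6: [37, 42, 38, 32, 18, 19, 28]
t=7: [38, 45, 40, 32, 40, 41, 27]
t=8: [37, 20, 39, 29, 39, 40, 23]
t=9: [42, 46, 44, 32, 44, 45, 50]
t=10: [31, 11, 8, 19, 8, 10, 16]
t=11: [24, 24, 20, 34, 20, 23, 30]
t=12: [18, 18, 38, 30, 38, 42, 25]
t=13: [39, 39, 38, 28, 38, 43, 22]
t=14: [44, 44, 43, 30, 43, 49, 48]
t=15: [13, 13, 37, 21, 37, 19, 18]
t=16: [35, 35, 40, 45, 40, 43, 41]
t=17: [37, 37, 43, 24, 43, 47, 44]
t=18: [33, 33, 41, 17, 41, 20, 17]
t=19: [36, 36, 46, 41, 46, 45, 41]
t=20: [31, 31, 18, 37, 18, 17, 37]
t=21: [30, 30, 39, 37, 39, 38, 37]
t=22: [29, 29, 40, 37, 40, 39, 37]
t=23: [28, 28, 41, 38, 41, 40, 38]
t=24: [27, 27, 43, 40, 43, 42, 40]
t=25: [28, 28, 48, 44, 48, 47, 44]
t=26: [10, 10, 9, 4, 9, 8, 4]
t=27: [16, 16, 14, 8, 14, 13, 8]
t=28: [32, 32, 29, 22, 29, 28, 22]
t=29: [27, 27, 23, 40, 23, 22, 40]
t=30: [28, 28, 48, 44, 48, 47, 44]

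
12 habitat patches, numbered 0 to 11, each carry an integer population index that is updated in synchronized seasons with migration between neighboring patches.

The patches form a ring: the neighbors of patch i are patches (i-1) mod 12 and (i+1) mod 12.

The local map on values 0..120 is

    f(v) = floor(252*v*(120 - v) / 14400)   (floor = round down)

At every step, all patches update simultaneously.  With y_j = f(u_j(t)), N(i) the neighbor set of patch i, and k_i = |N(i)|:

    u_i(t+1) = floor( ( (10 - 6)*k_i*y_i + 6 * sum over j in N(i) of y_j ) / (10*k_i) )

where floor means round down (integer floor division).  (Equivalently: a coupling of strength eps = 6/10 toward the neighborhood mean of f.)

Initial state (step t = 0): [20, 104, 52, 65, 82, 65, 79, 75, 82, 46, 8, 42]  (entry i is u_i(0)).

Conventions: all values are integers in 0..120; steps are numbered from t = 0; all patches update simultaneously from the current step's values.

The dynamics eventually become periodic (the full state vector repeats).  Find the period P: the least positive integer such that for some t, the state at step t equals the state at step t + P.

Answer: 1
Key observation: The state at step 3, [62, 62, 62, 62, 62, 62, 62, 62, 62, 62, 62, 62], reappears at step 4 — and no state repeats earlier — so the cycle the system enters has period 1.

Derivation:
t=0: [20, 104, 52, 65, 82, 65, 79, 75, 82, 46, 8, 42]
t=1: [39, 40, 51, 59, 58, 57, 58, 56, 57, 44, 40, 37]
t=2: [54, 57, 59, 61, 62, 62, 62, 62, 60, 58, 55, 54]
t=3: [62, 62, 62, 62, 62, 62, 62, 62, 62, 62, 62, 62]
t=4: [62, 62, 62, 62, 62, 62, 62, 62, 62, 62, 62, 62]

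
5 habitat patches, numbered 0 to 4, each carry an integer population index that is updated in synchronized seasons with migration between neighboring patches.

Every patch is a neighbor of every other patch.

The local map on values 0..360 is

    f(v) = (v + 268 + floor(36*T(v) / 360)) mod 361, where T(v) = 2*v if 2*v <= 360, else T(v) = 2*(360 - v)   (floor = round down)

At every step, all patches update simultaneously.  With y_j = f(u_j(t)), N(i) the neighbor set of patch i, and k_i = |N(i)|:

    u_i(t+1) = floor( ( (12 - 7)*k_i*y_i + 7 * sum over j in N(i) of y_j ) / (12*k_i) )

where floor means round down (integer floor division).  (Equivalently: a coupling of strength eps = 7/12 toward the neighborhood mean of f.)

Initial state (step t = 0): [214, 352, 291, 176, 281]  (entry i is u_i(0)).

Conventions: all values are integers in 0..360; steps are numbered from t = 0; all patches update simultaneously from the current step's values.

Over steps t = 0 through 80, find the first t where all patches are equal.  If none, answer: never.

Simulating step by step:
t=0: [214, 352, 291, 176, 281]  (not all equal)
t=1: [178, 207, 194, 169, 192]  (not all equal)
t=2: [125, 132, 129, 122, 128]  (not all equal)
t=3: [58, 60, 59, 57, 59]  (not all equal)
t=4: [337, 338, 337, 337, 337]  (not all equal)
t=5: [248, 248, 248, 248, 248]  (all equal)

Answer: 5
Key observation: Synchronization is absorbing here: once all patches are equal they stay equal, and step 5 is the first all-equal step.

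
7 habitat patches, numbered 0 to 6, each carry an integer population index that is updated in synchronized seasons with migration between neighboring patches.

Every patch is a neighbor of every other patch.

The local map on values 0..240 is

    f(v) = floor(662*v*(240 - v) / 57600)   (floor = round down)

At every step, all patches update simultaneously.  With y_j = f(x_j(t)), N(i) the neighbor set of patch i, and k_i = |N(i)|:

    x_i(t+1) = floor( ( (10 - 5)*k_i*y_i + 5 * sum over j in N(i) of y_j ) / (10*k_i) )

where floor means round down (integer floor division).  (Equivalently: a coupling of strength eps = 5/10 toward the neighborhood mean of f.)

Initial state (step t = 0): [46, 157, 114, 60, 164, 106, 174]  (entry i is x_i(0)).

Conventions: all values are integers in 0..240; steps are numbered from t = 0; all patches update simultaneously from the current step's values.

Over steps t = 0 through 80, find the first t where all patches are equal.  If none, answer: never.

Answer: 4
Key observation: Synchronization is absorbing here: once all patches are equal they stay equal, and step 4 is the first all-equal step.

Derivation:
t=0: [46, 157, 114, 60, 164, 106, 174]  (not all equal)
t=1: [123, 143, 150, 133, 141, 149, 136]  (not all equal)
t=2: [162, 159, 157, 161, 159, 157, 160]  (not all equal)
t=3: [146, 147, 148, 146, 147, 148, 147]  (not all equal)
t=4: [156, 156, 156, 156, 156, 156, 156]  (all equal)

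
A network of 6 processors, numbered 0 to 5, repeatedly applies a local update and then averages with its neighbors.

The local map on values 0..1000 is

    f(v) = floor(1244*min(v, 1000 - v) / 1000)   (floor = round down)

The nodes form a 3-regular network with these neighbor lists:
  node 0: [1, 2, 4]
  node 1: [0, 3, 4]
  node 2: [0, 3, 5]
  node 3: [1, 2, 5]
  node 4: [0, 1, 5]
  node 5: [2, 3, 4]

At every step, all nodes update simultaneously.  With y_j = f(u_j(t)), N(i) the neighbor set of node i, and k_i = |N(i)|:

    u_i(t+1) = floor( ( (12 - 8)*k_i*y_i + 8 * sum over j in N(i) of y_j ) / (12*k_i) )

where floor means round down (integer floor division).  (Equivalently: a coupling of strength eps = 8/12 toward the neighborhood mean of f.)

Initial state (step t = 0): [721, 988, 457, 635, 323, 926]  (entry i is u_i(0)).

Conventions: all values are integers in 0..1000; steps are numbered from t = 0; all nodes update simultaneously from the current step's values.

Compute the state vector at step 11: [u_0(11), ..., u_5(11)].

Answer: [470, 470, 470, 470, 470, 470]

Derivation:
t=0: [721, 988, 457, 635, 323, 926]
t=1: [334, 271, 387, 301, 234, 346]
t=2: [384, 352, 431, 402, 359, 398]
t=3: [474, 461, 505, 492, 461, 494]
t=4: [587, 585, 608, 604, 585, 604]
t=5: [508, 510, 495, 496, 510, 496]
t=6: [611, 611, 615, 614, 611, 614]
t=7: [481, 482, 480, 480, 482, 480]
t=8: [598, 598, 597, 597, 598, 597]
t=9: [500, 500, 500, 500, 500, 500]
t=10: [622, 622, 622, 622, 622, 622]
t=11: [470, 470, 470, 470, 470, 470]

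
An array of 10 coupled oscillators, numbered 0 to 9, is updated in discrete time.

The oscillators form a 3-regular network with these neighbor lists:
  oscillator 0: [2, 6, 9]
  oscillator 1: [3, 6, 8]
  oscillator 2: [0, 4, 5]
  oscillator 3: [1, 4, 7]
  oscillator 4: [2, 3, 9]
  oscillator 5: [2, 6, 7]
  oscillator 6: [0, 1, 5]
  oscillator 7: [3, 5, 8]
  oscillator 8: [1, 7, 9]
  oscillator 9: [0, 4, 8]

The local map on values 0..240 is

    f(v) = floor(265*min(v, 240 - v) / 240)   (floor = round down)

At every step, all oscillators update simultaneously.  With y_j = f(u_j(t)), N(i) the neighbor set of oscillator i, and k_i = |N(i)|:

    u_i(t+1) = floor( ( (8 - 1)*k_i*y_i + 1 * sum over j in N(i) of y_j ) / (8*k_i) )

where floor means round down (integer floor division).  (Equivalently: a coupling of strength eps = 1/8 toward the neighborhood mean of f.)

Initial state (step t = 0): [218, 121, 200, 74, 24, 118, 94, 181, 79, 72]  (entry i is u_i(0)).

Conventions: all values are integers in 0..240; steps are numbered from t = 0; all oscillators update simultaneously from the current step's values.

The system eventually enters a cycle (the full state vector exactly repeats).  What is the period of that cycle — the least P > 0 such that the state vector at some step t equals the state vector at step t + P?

Answer: 2
Key observation: The state at step 16, [121, 123, 122, 122, 122, 127, 129, 122, 129, 123], reappears at step 18 — and no state repeats earlier — so the cycle the system enters has period 2.

Derivation:
t=0: [218, 121, 200, 74, 24, 118, 94, 181, 79, 72]
t=1: [30, 125, 46, 80, 31, 122, 102, 69, 87, 74]
t=2: [39, 122, 51, 86, 38, 123, 110, 79, 95, 77]
t=3: [48, 127, 57, 93, 45, 123, 118, 89, 103, 82]
t=4: [58, 122, 63, 100, 53, 124, 126, 100, 111, 87]
t=5: [68, 128, 70, 108, 62, 124, 122, 111, 120, 94]
t=6: [78, 123, 78, 117, 71, 125, 127, 122, 130, 101]
t=7: [88, 128, 87, 126, 81, 124, 122, 129, 121, 109]
t=8: [99, 123, 97, 123, 92, 126, 128, 122, 129, 118]
t=9: [110, 128, 107, 127, 103, 124, 122, 129, 122, 127]
t=10: [121, 123, 118, 123, 114, 127, 129, 122, 129, 123]
t=11: [130, 128, 129, 128, 125, 124, 122, 129, 122, 128]
t=12: [121, 123, 122, 123, 125, 127, 129, 122, 129, 123]
t=13: [130, 128, 129, 128, 126, 124, 122, 129, 122, 128]
t=14: [121, 123, 122, 123, 124, 127, 129, 122, 129, 123]
t=15: [130, 128, 129, 129, 128, 124, 122, 129, 122, 128]
t=16: [121, 123, 122, 122, 122, 127, 129, 122, 129, 123]
t=17: [130, 128, 129, 129, 129, 124, 122, 129, 122, 128]
t=18: [121, 123, 122, 122, 122, 127, 129, 122, 129, 123]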